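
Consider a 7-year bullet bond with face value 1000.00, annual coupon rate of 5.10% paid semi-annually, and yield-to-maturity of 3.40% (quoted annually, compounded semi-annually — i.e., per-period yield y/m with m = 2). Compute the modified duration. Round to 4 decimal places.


Coupon per period c = face * coupon_rate / m = 25.500000
Periods per year m = 2; per-period yield y/m = 0.017000
Number of cashflows N = 14
Cashflows (t years, CF_t, discount factor 1/(1+y/m)^(m*t), PV):
  t = 0.5000: CF_t = 25.500000, DF = 0.983284, PV = 25.073746
  t = 1.0000: CF_t = 25.500000, DF = 0.966848, PV = 24.654618
  t = 1.5000: CF_t = 25.500000, DF = 0.950686, PV = 24.242495
  t = 2.0000: CF_t = 25.500000, DF = 0.934795, PV = 23.837262
  t = 2.5000: CF_t = 25.500000, DF = 0.919169, PV = 23.438802
  t = 3.0000: CF_t = 25.500000, DF = 0.903804, PV = 23.047003
  t = 3.5000: CF_t = 25.500000, DF = 0.888696, PV = 22.661753
  t = 4.0000: CF_t = 25.500000, DF = 0.873841, PV = 22.282943
  t = 4.5000: CF_t = 25.500000, DF = 0.859234, PV = 21.910465
  t = 5.0000: CF_t = 25.500000, DF = 0.844871, PV = 21.544214
  t = 5.5000: CF_t = 25.500000, DF = 0.830748, PV = 21.184084
  t = 6.0000: CF_t = 25.500000, DF = 0.816862, PV = 20.829975
  t = 6.5000: CF_t = 25.500000, DF = 0.803207, PV = 20.481785
  t = 7.0000: CF_t = 1025.500000, DF = 0.789781, PV = 809.920374
Price P = sum_t PV_t = 1105.109520
First compute Macaulay numerator sum_t t * PV_t:
  t * PV_t at t = 0.5000: 12.536873
  t * PV_t at t = 1.0000: 24.654618
  t * PV_t at t = 1.5000: 36.363743
  t * PV_t at t = 2.0000: 47.674524
  t * PV_t at t = 2.5000: 58.597006
  t * PV_t at t = 3.0000: 69.141010
  t * PV_t at t = 3.5000: 79.316137
  t * PV_t at t = 4.0000: 89.131774
  t * PV_t at t = 4.5000: 98.597095
  t * PV_t at t = 5.0000: 107.721069
  t * PV_t at t = 5.5000: 116.512464
  t * PV_t at t = 6.0000: 124.979849
  t * PV_t at t = 6.5000: 133.131599
  t * PV_t at t = 7.0000: 5669.442615
Macaulay duration D = 6667.800375 / 1105.109520 = 6.033610
Modified duration = D / (1 + y/m) = 6.033610 / (1 + 0.017000) = 5.932754

Answer: Modified duration = 5.9328


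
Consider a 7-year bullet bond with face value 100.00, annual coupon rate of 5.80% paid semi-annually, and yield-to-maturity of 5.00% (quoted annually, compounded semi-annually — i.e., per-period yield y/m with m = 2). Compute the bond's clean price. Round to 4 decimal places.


Coupon per period c = face * coupon_rate / m = 2.900000
Periods per year m = 2; per-period yield y/m = 0.025000
Number of cashflows N = 14
Cashflows (t years, CF_t, discount factor 1/(1+y/m)^(m*t), PV):
  t = 0.5000: CF_t = 2.900000, DF = 0.975610, PV = 2.829268
  t = 1.0000: CF_t = 2.900000, DF = 0.951814, PV = 2.760262
  t = 1.5000: CF_t = 2.900000, DF = 0.928599, PV = 2.692938
  t = 2.0000: CF_t = 2.900000, DF = 0.905951, PV = 2.627257
  t = 2.5000: CF_t = 2.900000, DF = 0.883854, PV = 2.563177
  t = 3.0000: CF_t = 2.900000, DF = 0.862297, PV = 2.500661
  t = 3.5000: CF_t = 2.900000, DF = 0.841265, PV = 2.439669
  t = 4.0000: CF_t = 2.900000, DF = 0.820747, PV = 2.380165
  t = 4.5000: CF_t = 2.900000, DF = 0.800728, PV = 2.322112
  t = 5.0000: CF_t = 2.900000, DF = 0.781198, PV = 2.265475
  t = 5.5000: CF_t = 2.900000, DF = 0.762145, PV = 2.210220
  t = 6.0000: CF_t = 2.900000, DF = 0.743556, PV = 2.156312
  t = 6.5000: CF_t = 2.900000, DF = 0.725420, PV = 2.103719
  t = 7.0000: CF_t = 102.900000, DF = 0.707727, PV = 72.825128
Price P = sum_t PV_t = 104.676365

Answer: Price = 104.6764


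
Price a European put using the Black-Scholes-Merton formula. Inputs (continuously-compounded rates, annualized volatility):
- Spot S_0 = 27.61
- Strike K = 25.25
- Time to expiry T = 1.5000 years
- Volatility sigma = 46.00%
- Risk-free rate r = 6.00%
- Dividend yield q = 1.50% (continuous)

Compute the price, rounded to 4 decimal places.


d1 = (ln(S/K) + (r - q + 0.5*sigma^2) * T) / (sigma * sqrt(T)) = 0.56010222
d2 = d1 - sigma * sqrt(T) = -0.00328042
exp(-rT) = 0.91393119; exp(-qT) = 0.97775124
P = K * exp(-rT) * N(-d2) - S_0 * exp(-qT) * N(-d1)
N(-d1) = 0.28770486; N(-d2) = 0.50130869
P = 25.2500 * 0.91393119 * 0.50130869 - 27.6100 * 0.97775124 * 0.28770486 = 3.8018

Answer: Price = 3.8018


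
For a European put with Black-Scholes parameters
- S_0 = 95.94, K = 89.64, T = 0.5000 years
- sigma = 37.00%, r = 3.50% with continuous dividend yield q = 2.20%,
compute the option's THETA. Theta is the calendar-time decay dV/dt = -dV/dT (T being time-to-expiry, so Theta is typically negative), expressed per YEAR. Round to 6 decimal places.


Answer: Theta = -8.440374

Derivation:
d1 = 0.4152679395; d2 = 0.1536384305
phi(d1) = 0.3659852438; exp(-qT) = 0.9890602788; exp(-rT) = 0.9826522357
Theta = -S*exp(-qT)*phi(d1)*sigma/(2*sqrt(T)) + r*K*exp(-rT)*N(-d2) - q*S*exp(-qT)*N(-d1)
N(-d1) = 0.3389728842; N(-d2) = 0.4389474168; sqrt(T) = 0.7071067812
Term 1 = -95.9400 * 0.9890602788 * 0.3659852438 * 0.3700 / (2 * 0.7071067812) = -9.0860009199
Term 2 = 0.0350 * 89.6400 * 0.9826522357 * 0.4389474168 = 1.3532630890
Term 3 = -0.0220 * 95.9400 * 0.9890602788 * 0.3389728842 = -0.7076363183
Theta = -9.0860009199 + (1.3532630890) + (-0.7076363183) = -8.440374


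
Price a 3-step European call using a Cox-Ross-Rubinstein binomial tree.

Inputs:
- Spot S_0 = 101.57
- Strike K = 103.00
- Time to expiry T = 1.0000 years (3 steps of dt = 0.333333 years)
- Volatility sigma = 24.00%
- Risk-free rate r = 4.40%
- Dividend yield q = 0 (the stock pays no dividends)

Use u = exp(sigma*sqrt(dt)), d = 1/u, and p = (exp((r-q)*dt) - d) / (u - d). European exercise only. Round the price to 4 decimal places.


dt = T/N = 0.333333
u = exp(sigma*sqrt(dt)) = 1.148623; d = 1/u = 0.870607
p = (exp((r-q)*dt) - d) / (u - d) = 0.518558
Discount per step: exp(-r*dt) = 0.985440
Stock lattice S(k, i) with i counting down-moves:
  k=0: S(0,0) = 101.5700
  k=1: S(1,0) = 116.6657; S(1,1) = 88.4276
  k=2: S(2,0) = 134.0049; S(2,1) = 101.5700; S(2,2) = 76.9857
  k=3: S(3,0) = 153.9211; S(3,1) = 116.6657; S(3,2) = 88.4276; S(3,3) = 67.0244
Terminal payoffs V(N, i) = max(S_T - K, 0):
  V(3,0) = 50.921143; V(3,1) = 13.665665; V(3,2) = 0.000000; V(3,3) = 0.000000
Backward induction: V(k, i) = exp(-r*dt) * [p * V(k+1, i) + (1-p) * V(k+1, i+1)].
  V(2,0) = exp(-r*dt) * [p*50.921143 + (1-p)*13.665665] = 32.504540
  V(2,1) = exp(-r*dt) * [p*13.665665 + (1-p)*0.000000] = 6.983262
  V(2,2) = exp(-r*dt) * [p*0.000000 + (1-p)*0.000000] = 0.000000
  V(1,0) = exp(-r*dt) * [p*32.504540 + (1-p)*6.983262] = 19.923162
  V(1,1) = exp(-r*dt) * [p*6.983262 + (1-p)*0.000000] = 3.568502
  V(0,0) = exp(-r*dt) * [p*19.923162 + (1-p)*3.568502] = 11.873905

Answer: Price = V(0,0) = 11.8739


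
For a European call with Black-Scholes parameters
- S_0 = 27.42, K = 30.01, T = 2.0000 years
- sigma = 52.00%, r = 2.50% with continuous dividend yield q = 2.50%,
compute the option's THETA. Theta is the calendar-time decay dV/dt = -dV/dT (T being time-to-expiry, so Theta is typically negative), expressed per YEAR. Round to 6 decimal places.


d1 = 0.2449608465; d2 = -0.4904302060
phi(d1) = 0.3871506283; exp(-qT) = 0.9512294245; exp(-rT) = 0.9512294245
Theta = -S*exp(-qT)*phi(d1)*sigma/(2*sqrt(T)) - r*K*exp(-rT)*N(d2) + q*S*exp(-qT)*N(d1)
N(d1) = 0.5967566261; N(d2) = 0.3119147533; sqrt(T) = 1.4142135624
Term 1 = -27.4200 * 0.9512294245 * 0.3871506283 * 0.5200 / (2 * 1.4142135624) = -1.8564832915
Term 2 = -0.0250 * 30.0100 * 0.9512294245 * 0.3119147533 = -0.2226010441
Term 3 = 0.0250 * 27.4200 * 0.9512294245 * 0.5967566261 = 0.3891257627
Theta = -1.8564832915 + (-0.2226010441) + (0.3891257627) = -1.689959

Answer: Theta = -1.689959


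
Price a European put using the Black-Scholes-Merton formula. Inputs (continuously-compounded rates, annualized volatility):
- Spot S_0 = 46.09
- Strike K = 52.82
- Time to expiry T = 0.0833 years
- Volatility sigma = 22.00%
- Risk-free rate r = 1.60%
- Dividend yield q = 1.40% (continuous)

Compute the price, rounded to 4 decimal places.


Answer: Price = 6.7313

Derivation:
d1 = (ln(S/K) + (r - q + 0.5*sigma^2) * T) / (sigma * sqrt(T)) = -2.11213000
d2 = d1 - sigma * sqrt(T) = -2.17562582
exp(-rT) = 0.99866809; exp(-qT) = 0.99883448
P = K * exp(-rT) * N(-d2) - S_0 * exp(-qT) * N(-d1)
N(-d1) = 0.98266235; N(-d2) = 0.98520837
P = 52.8200 * 0.99866809 * 0.98520837 - 46.0900 * 0.99883448 * 0.98266235 = 6.7313


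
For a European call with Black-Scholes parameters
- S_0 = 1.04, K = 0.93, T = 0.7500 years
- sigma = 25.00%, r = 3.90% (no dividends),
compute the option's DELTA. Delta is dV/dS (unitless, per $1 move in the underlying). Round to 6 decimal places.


d1 = 0.7596955252; d2 = 0.5431891742
phi(d1) = 0.2989415593; exp(-qT) = 1.0000000000; exp(-rT) = 0.9711736407
N(d1) = 0.7762816979
Delta = exp(-qT) * N(d1) = 1.0000000000 * 0.7762816979 = 0.776282

Answer: Delta = 0.776282


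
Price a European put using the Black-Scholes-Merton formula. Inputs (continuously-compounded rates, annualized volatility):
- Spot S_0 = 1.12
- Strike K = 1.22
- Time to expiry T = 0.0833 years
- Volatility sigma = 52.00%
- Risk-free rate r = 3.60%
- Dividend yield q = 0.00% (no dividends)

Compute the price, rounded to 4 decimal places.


d1 = (ln(S/K) + (r - q + 0.5*sigma^2) * T) / (sigma * sqrt(T)) = -0.47481821
d2 = d1 - sigma * sqrt(T) = -0.62489926
exp(-rT) = 0.99700569; exp(-qT) = 1.00000000
P = K * exp(-rT) * N(-d2) - S_0 * exp(-qT) * N(-d1)
N(-d1) = 0.68254172; N(-d2) = 0.73398141
P = 1.2200 * 0.99700569 * 0.73398141 - 1.1200 * 1.00000000 * 0.68254172 = 0.1283

Answer: Price = 0.1283


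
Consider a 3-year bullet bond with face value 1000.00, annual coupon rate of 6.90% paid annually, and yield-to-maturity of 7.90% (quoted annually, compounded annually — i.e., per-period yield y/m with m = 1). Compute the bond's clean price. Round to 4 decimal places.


Coupon per period c = face * coupon_rate / m = 69.000000
Periods per year m = 1; per-period yield y/m = 0.079000
Number of cashflows N = 3
Cashflows (t years, CF_t, discount factor 1/(1+y/m)^(m*t), PV):
  t = 1.0000: CF_t = 69.000000, DF = 0.926784, PV = 63.948100
  t = 2.0000: CF_t = 69.000000, DF = 0.858929, PV = 59.266080
  t = 3.0000: CF_t = 1069.000000, DF = 0.796041, PV = 850.968278
Price P = sum_t PV_t = 974.182458

Answer: Price = 974.1825


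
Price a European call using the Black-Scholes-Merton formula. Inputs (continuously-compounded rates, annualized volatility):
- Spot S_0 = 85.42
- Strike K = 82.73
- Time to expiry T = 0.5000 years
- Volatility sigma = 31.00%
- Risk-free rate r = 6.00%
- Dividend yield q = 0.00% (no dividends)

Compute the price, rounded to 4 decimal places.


d1 = (ln(S/K) + (r - q + 0.5*sigma^2) * T) / (sigma * sqrt(T)) = 0.39243501
d2 = d1 - sigma * sqrt(T) = 0.17323191
exp(-rT) = 0.97044553; exp(-qT) = 1.00000000
C = S_0 * exp(-qT) * N(d1) - K * exp(-rT) * N(d2)
N(d1) = 0.65263159; N(d2) = 0.56876543
C = 85.4200 * 1.00000000 * 0.65263159 - 82.7300 * 0.97044553 * 0.56876543 = 10.0845

Answer: Price = 10.0845


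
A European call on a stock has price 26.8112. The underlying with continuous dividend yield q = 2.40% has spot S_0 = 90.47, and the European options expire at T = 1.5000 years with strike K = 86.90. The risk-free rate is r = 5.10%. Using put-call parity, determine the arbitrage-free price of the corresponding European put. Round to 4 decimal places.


Answer: Put price = 20.0403

Derivation:
Put-call parity: C - P = S_0 * exp(-qT) - K * exp(-rT).
S_0 * exp(-qT) = 90.4700 * 0.96464029 = 87.27100735
K * exp(-rT) = 86.9000 * 0.92635291 = 80.50006825
P = C - S*exp(-qT) + K*exp(-rT)
P = 26.8112 - 87.27100735 + 80.50006825 = 20.0403


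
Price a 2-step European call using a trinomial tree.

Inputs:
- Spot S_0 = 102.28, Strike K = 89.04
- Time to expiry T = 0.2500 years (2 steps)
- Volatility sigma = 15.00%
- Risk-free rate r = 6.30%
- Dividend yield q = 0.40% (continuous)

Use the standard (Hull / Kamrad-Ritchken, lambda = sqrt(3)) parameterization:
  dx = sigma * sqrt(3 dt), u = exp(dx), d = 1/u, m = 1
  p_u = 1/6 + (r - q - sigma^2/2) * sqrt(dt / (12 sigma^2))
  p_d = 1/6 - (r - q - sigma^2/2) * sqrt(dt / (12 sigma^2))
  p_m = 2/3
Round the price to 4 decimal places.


Answer: Price = V(0,0) = 14.5951

Derivation:
dt = T/N = 0.125000; dx = sigma*sqrt(3*dt) = 0.091856
u = exp(dx) = 1.096207; d = 1/u = 0.912237
p_u = 0.199156, p_m = 0.666667, p_d = 0.134177
Discount per step: exp(-r*dt) = 0.992156
Stock lattice S(k, j) with j the centered position index:
  k=0: S(0,+0) = 102.2800
  k=1: S(1,-1) = 93.3036; S(1,+0) = 102.2800; S(1,+1) = 112.1200
  k=2: S(2,-2) = 85.1149; S(2,-1) = 93.3036; S(2,+0) = 102.2800; S(2,+1) = 112.1200; S(2,+2) = 122.9067
Terminal payoffs V(N, j) = max(S_T - K, 0):
  V(2,-2) = 0.000000; V(2,-1) = 4.263562; V(2,+0) = 13.240000; V(2,+1) = 23.080032; V(2,+2) = 33.866743
Backward induction: V(k, j) = exp(-r*dt) * [p_u * V(k+1, j+1) + p_m * V(k+1, j) + p_d * V(k+1, j-1)]
  V(1,-1) = exp(-r*dt) * [p_u*13.240000 + p_m*4.263562 + p_d*0.000000] = 5.436226
  V(1,+0) = exp(-r*dt) * [p_u*23.080032 + p_m*13.240000 + p_d*4.263562] = 13.885495
  V(1,+1) = exp(-r*dt) * [p_u*33.866743 + p_m*23.080032 + p_d*13.240000] = 23.720434
  V(0,+0) = exp(-r*dt) * [p_u*23.720434 + p_m*13.885495 + p_d*5.436226] = 14.595099


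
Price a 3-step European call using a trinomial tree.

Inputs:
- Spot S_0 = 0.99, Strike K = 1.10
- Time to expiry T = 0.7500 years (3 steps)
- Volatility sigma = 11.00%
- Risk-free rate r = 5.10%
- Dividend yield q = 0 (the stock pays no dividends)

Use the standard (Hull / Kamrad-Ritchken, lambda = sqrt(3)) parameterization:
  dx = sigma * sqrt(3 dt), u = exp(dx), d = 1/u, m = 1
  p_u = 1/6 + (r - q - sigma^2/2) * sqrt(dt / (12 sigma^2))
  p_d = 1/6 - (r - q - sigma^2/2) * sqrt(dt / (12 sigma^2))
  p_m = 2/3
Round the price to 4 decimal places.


Answer: Price = V(0,0) = 0.0120

Derivation:
dt = T/N = 0.250000; dx = sigma*sqrt(3*dt) = 0.095263
u = exp(dx) = 1.099948; d = 1/u = 0.909134
p_u = 0.225648, p_m = 0.666667, p_d = 0.107685
Discount per step: exp(-r*dt) = 0.987331
Stock lattice S(k, j) with j the centered position index:
  k=0: S(0,+0) = 0.9900
  k=1: S(1,-1) = 0.9000; S(1,+0) = 0.9900; S(1,+1) = 1.0889
  k=2: S(2,-2) = 0.8183; S(2,-1) = 0.9000; S(2,+0) = 0.9900; S(2,+1) = 1.0889; S(2,+2) = 1.1978
  k=3: S(3,-3) = 0.7439; S(3,-2) = 0.8183; S(3,-1) = 0.9000; S(3,+0) = 0.9900; S(3,+1) = 1.0889; S(3,+2) = 1.1978; S(3,+3) = 1.3175
Terminal payoffs V(N, j) = max(S_T - K, 0):
  V(3,-3) = 0.000000; V(3,-2) = 0.000000; V(3,-1) = 0.000000; V(3,+0) = 0.000000; V(3,+1) = 0.000000; V(3,+2) = 0.097786; V(3,+3) = 0.217503
Backward induction: V(k, j) = exp(-r*dt) * [p_u * V(k+1, j+1) + p_m * V(k+1, j) + p_d * V(k+1, j-1)]
  V(2,-2) = exp(-r*dt) * [p_u*0.000000 + p_m*0.000000 + p_d*0.000000] = 0.000000
  V(2,-1) = exp(-r*dt) * [p_u*0.000000 + p_m*0.000000 + p_d*0.000000] = 0.000000
  V(2,+0) = exp(-r*dt) * [p_u*0.000000 + p_m*0.000000 + p_d*0.000000] = 0.000000
  V(2,+1) = exp(-r*dt) * [p_u*0.097786 + p_m*0.000000 + p_d*0.000000] = 0.021786
  V(2,+2) = exp(-r*dt) * [p_u*0.217503 + p_m*0.097786 + p_d*0.000000] = 0.112822
  V(1,-1) = exp(-r*dt) * [p_u*0.000000 + p_m*0.000000 + p_d*0.000000] = 0.000000
  V(1,+0) = exp(-r*dt) * [p_u*0.021786 + p_m*0.000000 + p_d*0.000000] = 0.004854
  V(1,+1) = exp(-r*dt) * [p_u*0.112822 + p_m*0.021786 + p_d*0.000000] = 0.039476
  V(0,+0) = exp(-r*dt) * [p_u*0.039476 + p_m*0.004854 + p_d*0.000000] = 0.011989


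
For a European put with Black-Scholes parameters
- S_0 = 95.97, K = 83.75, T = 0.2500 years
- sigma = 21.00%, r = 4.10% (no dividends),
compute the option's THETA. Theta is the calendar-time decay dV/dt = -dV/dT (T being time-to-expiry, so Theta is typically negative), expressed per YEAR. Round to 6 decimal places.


d1 = 1.4472568755; d2 = 1.3422568755
phi(d1) = 0.1399857335; exp(-qT) = 1.0000000000; exp(-rT) = 0.9898023522
Theta = -S*exp(-qT)*phi(d1)*sigma/(2*sqrt(T)) + r*K*exp(-rT)*N(-d2) - q*S*exp(-qT)*N(-d1)
N(-d1) = 0.0739124962; N(-d2) = 0.0897563604; sqrt(T) = 0.5000000000
Term 1 = -95.9700 * 1.0000000000 * 0.1399857335 * 0.2100 / (2 * 0.5000000000) = -2.8212304772
Term 2 = 0.0410 * 83.7500 * 0.9898023522 * 0.0897563604 = 0.3050579783
Term 3 = 0 (no dividend yield, q = 0)
Theta = -2.8212304772 + (0.3050579783) + (0.0000000000) = -2.516172

Answer: Theta = -2.516172


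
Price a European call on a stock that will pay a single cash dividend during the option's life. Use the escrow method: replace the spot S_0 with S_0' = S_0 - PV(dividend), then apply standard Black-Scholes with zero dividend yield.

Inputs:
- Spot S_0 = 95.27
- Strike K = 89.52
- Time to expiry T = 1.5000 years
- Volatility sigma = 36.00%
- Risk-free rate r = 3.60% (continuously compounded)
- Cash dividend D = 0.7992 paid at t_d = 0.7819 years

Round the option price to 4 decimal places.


Answer: Price = 20.9418

Derivation:
PV(D) = D * exp(-r * t_d) = 0.7992 * 0.97224408 = 0.77701746
S_0' = S_0 - PV(D) = 95.2700 - 0.77701746 = 94.49298254
d1 = (ln(S_0'/K) + (r + sigma^2/2)*T) / (sigma*sqrt(T)) = 0.46554709
d2 = d1 - sigma*sqrt(T) = 0.02463894
exp(-rT) = 0.94743211
N(d1) = 0.67923014; N(d2) = 0.50982852
C = S_0' * N(d1) - K * exp(-rT) * N(d2) = 94.49298254 * 0.67923014 - 89.5200 * 0.94743211 * 0.50982852 = 20.9418


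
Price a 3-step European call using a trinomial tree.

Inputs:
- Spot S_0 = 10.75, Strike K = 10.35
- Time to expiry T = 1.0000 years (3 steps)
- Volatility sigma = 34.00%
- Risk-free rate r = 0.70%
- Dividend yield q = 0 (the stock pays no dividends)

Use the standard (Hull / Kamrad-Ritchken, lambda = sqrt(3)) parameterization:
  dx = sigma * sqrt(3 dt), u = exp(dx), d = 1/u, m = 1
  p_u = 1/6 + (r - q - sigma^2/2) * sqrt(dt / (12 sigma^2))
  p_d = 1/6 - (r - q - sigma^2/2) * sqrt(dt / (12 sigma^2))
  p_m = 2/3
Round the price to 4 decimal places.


Answer: Price = V(0,0) = 1.5964

Derivation:
dt = T/N = 0.333333; dx = sigma*sqrt(3*dt) = 0.340000
u = exp(dx) = 1.404948; d = 1/u = 0.711770
p_u = 0.141765, p_m = 0.666667, p_d = 0.191569
Discount per step: exp(-r*dt) = 0.997669
Stock lattice S(k, j) with j the centered position index:
  k=0: S(0,+0) = 10.7500
  k=1: S(1,-1) = 7.6515; S(1,+0) = 10.7500; S(1,+1) = 15.1032
  k=2: S(2,-2) = 5.4461; S(2,-1) = 7.6515; S(2,+0) = 10.7500; S(2,+1) = 15.1032; S(2,+2) = 21.2192
  k=3: S(3,-3) = 3.8764; S(3,-2) = 5.4461; S(3,-1) = 7.6515; S(3,+0) = 10.7500; S(3,+1) = 15.1032; S(3,+2) = 21.2192; S(3,+3) = 29.8118
Terminal payoffs V(N, j) = max(S_T - K, 0):
  V(3,-3) = 0.000000; V(3,-2) = 0.000000; V(3,-1) = 0.000000; V(3,+0) = 0.400000; V(3,+1) = 4.753187; V(3,+2) = 10.869186; V(3,+3) = 19.461844
Backward induction: V(k, j) = exp(-r*dt) * [p_u * V(k+1, j+1) + p_m * V(k+1, j) + p_d * V(k+1, j-1)]
  V(2,-2) = exp(-r*dt) * [p_u*0.000000 + p_m*0.000000 + p_d*0.000000] = 0.000000
  V(2,-1) = exp(-r*dt) * [p_u*0.400000 + p_m*0.000000 + p_d*0.000000] = 0.056574
  V(2,+0) = exp(-r*dt) * [p_u*4.753187 + p_m*0.400000 + p_d*0.000000] = 0.938309
  V(2,+1) = exp(-r*dt) * [p_u*10.869186 + p_m*4.753187 + p_d*0.400000] = 4.775130
  V(2,+2) = exp(-r*dt) * [p_u*19.461844 + p_m*10.869186 + p_d*4.753187] = 10.890247
  V(1,-1) = exp(-r*dt) * [p_u*0.938309 + p_m*0.056574 + p_d*0.000000] = 0.170337
  V(1,+0) = exp(-r*dt) * [p_u*4.775130 + p_m*0.938309 + p_d*0.056574] = 1.310261
  V(1,+1) = exp(-r*dt) * [p_u*10.890247 + p_m*4.775130 + p_d*0.938309] = 4.895587
  V(0,+0) = exp(-r*dt) * [p_u*4.895587 + p_m*1.310261 + p_d*0.170337] = 1.596431


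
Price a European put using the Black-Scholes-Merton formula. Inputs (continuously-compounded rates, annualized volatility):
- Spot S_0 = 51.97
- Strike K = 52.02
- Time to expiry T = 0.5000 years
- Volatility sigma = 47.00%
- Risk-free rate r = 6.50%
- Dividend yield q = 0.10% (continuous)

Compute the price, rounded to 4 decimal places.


Answer: Price = 5.9861

Derivation:
d1 = (ln(S/K) + (r - q + 0.5*sigma^2) * T) / (sigma * sqrt(T)) = 0.25956346
d2 = d1 - sigma * sqrt(T) = -0.07277673
exp(-rT) = 0.96802245; exp(-qT) = 0.99950012
P = K * exp(-rT) * N(-d2) - S_0 * exp(-qT) * N(-d1)
N(-d1) = 0.39760026; N(-d2) = 0.52900810
P = 52.0200 * 0.96802245 * 0.52900810 - 51.9700 * 0.99950012 * 0.39760026 = 5.9861


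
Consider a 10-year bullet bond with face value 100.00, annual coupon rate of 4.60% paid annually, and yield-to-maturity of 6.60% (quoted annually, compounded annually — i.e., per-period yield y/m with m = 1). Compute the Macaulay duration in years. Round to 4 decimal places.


Answer: Macaulay duration = 8.0703 years

Derivation:
Coupon per period c = face * coupon_rate / m = 4.600000
Periods per year m = 1; per-period yield y/m = 0.066000
Number of cashflows N = 10
Cashflows (t years, CF_t, discount factor 1/(1+y/m)^(m*t), PV):
  t = 1.0000: CF_t = 4.600000, DF = 0.938086, PV = 4.315197
  t = 2.0000: CF_t = 4.600000, DF = 0.880006, PV = 4.048027
  t = 3.0000: CF_t = 4.600000, DF = 0.825521, PV = 3.797399
  t = 4.0000: CF_t = 4.600000, DF = 0.774410, PV = 3.562288
  t = 5.0000: CF_t = 4.600000, DF = 0.726464, PV = 3.341733
  t = 6.0000: CF_t = 4.600000, DF = 0.681486, PV = 3.134834
  t = 7.0000: CF_t = 4.600000, DF = 0.639292, PV = 2.940745
  t = 8.0000: CF_t = 4.600000, DF = 0.599711, PV = 2.758673
  t = 9.0000: CF_t = 4.600000, DF = 0.562581, PV = 2.587873
  t = 10.0000: CF_t = 104.600000, DF = 0.527750, PV = 55.202613
Price P = sum_t PV_t = 85.689383
Macaulay numerator sum_t t * PV_t:
  t * PV_t at t = 1.0000: 4.315197
  t * PV_t at t = 2.0000: 8.096054
  t * PV_t at t = 3.0000: 11.392197
  t * PV_t at t = 4.0000: 14.249152
  t * PV_t at t = 5.0000: 16.708667
  t * PV_t at t = 6.0000: 18.809006
  t * PV_t at t = 7.0000: 20.585216
  t * PV_t at t = 8.0000: 22.069382
  t * PV_t at t = 9.0000: 23.290859
  t * PV_t at t = 10.0000: 552.026133
Macaulay duration D = (sum_t t * PV_t) / P = 691.541864 / 85.689383 = 8.070333


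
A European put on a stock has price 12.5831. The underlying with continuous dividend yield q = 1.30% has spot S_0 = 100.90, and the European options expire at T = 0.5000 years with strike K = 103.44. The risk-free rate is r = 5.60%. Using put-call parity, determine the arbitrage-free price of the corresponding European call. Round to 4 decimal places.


Answer: Call price = 12.2455

Derivation:
Put-call parity: C - P = S_0 * exp(-qT) - K * exp(-rT).
S_0 * exp(-qT) = 100.9000 * 0.99352108 = 100.24627690
K * exp(-rT) = 103.4400 * 0.97238837 = 100.58385266
C = P + S*exp(-qT) - K*exp(-rT)
C = 12.5831 + 100.24627690 - 100.58385266 = 12.2455


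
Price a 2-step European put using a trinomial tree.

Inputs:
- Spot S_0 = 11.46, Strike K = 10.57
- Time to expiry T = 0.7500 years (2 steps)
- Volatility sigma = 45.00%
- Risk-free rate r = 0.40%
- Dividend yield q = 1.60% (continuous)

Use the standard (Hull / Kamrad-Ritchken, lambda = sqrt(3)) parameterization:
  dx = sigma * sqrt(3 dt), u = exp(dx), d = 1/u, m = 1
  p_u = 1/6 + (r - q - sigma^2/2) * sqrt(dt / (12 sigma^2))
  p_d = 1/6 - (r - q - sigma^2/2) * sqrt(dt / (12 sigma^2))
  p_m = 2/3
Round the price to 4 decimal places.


Answer: Price = V(0,0) = 1.2448

Derivation:
dt = T/N = 0.375000; dx = sigma*sqrt(3*dt) = 0.477297
u = exp(dx) = 1.611712; d = 1/u = 0.620458
p_u = 0.122178, p_m = 0.666667, p_d = 0.211155
Discount per step: exp(-r*dt) = 0.998501
Stock lattice S(k, j) with j the centered position index:
  k=0: S(0,+0) = 11.4600
  k=1: S(1,-1) = 7.1105; S(1,+0) = 11.4600; S(1,+1) = 18.4702
  k=2: S(2,-2) = 4.4117; S(2,-1) = 7.1105; S(2,+0) = 11.4600; S(2,+1) = 18.4702; S(2,+2) = 29.7687
Terminal payoffs V(N, j) = max(K - S_T, 0):
  V(2,-2) = 6.158263; V(2,-1) = 3.459549; V(2,+0) = 0.000000; V(2,+1) = 0.000000; V(2,+2) = 0.000000
Backward induction: V(k, j) = exp(-r*dt) * [p_u * V(k+1, j+1) + p_m * V(k+1, j) + p_d * V(k+1, j-1)]
  V(1,-1) = exp(-r*dt) * [p_u*0.000000 + p_m*3.459549 + p_d*6.158263] = 3.601311
  V(1,+0) = exp(-r*dt) * [p_u*0.000000 + p_m*0.000000 + p_d*3.459549] = 0.729408
  V(1,+1) = exp(-r*dt) * [p_u*0.000000 + p_m*0.000000 + p_d*0.000000] = 0.000000
  V(0,+0) = exp(-r*dt) * [p_u*0.000000 + p_m*0.729408 + p_d*3.601311] = 1.244840


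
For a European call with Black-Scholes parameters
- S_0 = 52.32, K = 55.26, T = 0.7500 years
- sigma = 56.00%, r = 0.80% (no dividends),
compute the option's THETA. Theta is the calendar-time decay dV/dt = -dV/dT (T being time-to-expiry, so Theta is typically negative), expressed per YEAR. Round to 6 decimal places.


Answer: Theta = -6.841419

Derivation:
d1 = 0.1421300018; d2 = -0.3428442243
phi(d1) = 0.3949330580; exp(-qT) = 1.0000000000; exp(-rT) = 0.9940179641
Theta = -S*exp(-qT)*phi(d1)*sigma/(2*sqrt(T)) - r*K*exp(-rT)*N(d2) + q*S*exp(-qT)*N(d1)
N(d1) = 0.5565113397; N(d2) = 0.3658578269; sqrt(T) = 0.8660254038
Term 1 = -52.3200 * 1.0000000000 * 0.3949330580 * 0.5600 / (2 * 0.8660254038) = -6.6806485134
Term 2 = -0.0080 * 55.2600 * 0.9940179641 * 0.3658578269 = -0.1607709030
Term 3 = 0 (no dividend yield, q = 0)
Theta = -6.6806485134 + (-0.1607709030) + (0.0000000000) = -6.841419


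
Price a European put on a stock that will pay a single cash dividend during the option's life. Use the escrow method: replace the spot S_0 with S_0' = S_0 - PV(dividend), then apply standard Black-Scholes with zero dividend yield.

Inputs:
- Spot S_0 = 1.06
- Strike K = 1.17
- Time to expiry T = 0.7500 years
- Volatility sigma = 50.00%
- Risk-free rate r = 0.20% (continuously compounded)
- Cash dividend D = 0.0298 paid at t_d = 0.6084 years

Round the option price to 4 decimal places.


PV(D) = D * exp(-r * t_d) = 0.0298 * 0.99878394 = 0.02976376
S_0' = S_0 - PV(D) = 1.0600 - 0.02976376 = 1.03023624
d1 = (ln(S_0'/K) + (r + sigma^2/2)*T) / (sigma*sqrt(T)) = -0.07382143
d2 = d1 - sigma*sqrt(T) = -0.50683413
exp(-rT) = 0.99850112
N(-d1) = 0.52942376; N(-d2) = 0.69386440
P = K * exp(-rT) * N(-d2) - S_0' * N(-d1) = 1.1700 * 0.99850112 * 0.69386440 - 1.03023624 * 0.52942376 = 0.2652

Answer: Price = 0.2652


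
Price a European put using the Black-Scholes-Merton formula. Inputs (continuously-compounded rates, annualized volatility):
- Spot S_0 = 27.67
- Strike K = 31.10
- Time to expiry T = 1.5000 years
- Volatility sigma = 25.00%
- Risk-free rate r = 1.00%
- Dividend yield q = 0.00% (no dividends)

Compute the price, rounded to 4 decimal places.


Answer: Price = 5.2235

Derivation:
d1 = (ln(S/K) + (r - q + 0.5*sigma^2) * T) / (sigma * sqrt(T)) = -0.17957707
d2 = d1 - sigma * sqrt(T) = -0.48576329
exp(-rT) = 0.98511194; exp(-qT) = 1.00000000
P = K * exp(-rT) * N(-d2) - S_0 * exp(-qT) * N(-d1)
N(-d1) = 0.57125770; N(-d2) = 0.68643250
P = 31.1000 * 0.98511194 * 0.68643250 - 27.6700 * 1.00000000 * 0.57125770 = 5.2235


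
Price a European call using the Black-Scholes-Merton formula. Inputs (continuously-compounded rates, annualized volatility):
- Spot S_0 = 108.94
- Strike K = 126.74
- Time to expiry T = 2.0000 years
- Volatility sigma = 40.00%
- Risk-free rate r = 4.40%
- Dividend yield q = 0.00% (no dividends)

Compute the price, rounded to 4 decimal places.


Answer: Price = 21.6454

Derivation:
d1 = (ln(S/K) + (r - q + 0.5*sigma^2) * T) / (sigma * sqrt(T)) = 0.17087152
d2 = d1 - sigma * sqrt(T) = -0.39481391
exp(-rT) = 0.91576088; exp(-qT) = 1.00000000
C = S_0 * exp(-qT) * N(d1) - K * exp(-rT) * N(d2)
N(d1) = 0.56783760; N(d2) = 0.34649012
C = 108.9400 * 1.00000000 * 0.56783760 - 126.7400 * 0.91576088 * 0.34649012 = 21.6454


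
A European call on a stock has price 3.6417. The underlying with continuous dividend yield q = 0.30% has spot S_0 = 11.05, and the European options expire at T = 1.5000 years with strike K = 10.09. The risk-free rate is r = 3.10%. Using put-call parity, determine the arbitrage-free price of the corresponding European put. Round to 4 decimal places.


Answer: Put price = 2.2729

Derivation:
Put-call parity: C - P = S_0 * exp(-qT) - K * exp(-rT).
S_0 * exp(-qT) = 11.0500 * 0.99551011 = 11.00038671
K * exp(-rT) = 10.0900 * 0.95456456 = 9.63155642
P = C - S*exp(-qT) + K*exp(-rT)
P = 3.6417 - 11.00038671 + 9.63155642 = 2.2729


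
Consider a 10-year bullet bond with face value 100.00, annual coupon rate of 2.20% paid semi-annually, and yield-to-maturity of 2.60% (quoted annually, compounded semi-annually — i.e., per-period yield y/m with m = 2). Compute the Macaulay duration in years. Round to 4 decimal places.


Answer: Macaulay duration = 9.0090 years

Derivation:
Coupon per period c = face * coupon_rate / m = 1.100000
Periods per year m = 2; per-period yield y/m = 0.013000
Number of cashflows N = 20
Cashflows (t years, CF_t, discount factor 1/(1+y/m)^(m*t), PV):
  t = 0.5000: CF_t = 1.100000, DF = 0.987167, PV = 1.085884
  t = 1.0000: CF_t = 1.100000, DF = 0.974498, PV = 1.071948
  t = 1.5000: CF_t = 1.100000, DF = 0.961992, PV = 1.058192
  t = 2.0000: CF_t = 1.100000, DF = 0.949647, PV = 1.044612
  t = 2.5000: CF_t = 1.100000, DF = 0.937460, PV = 1.031206
  t = 3.0000: CF_t = 1.100000, DF = 0.925429, PV = 1.017972
  t = 3.5000: CF_t = 1.100000, DF = 0.913553, PV = 1.004909
  t = 4.0000: CF_t = 1.100000, DF = 0.901829, PV = 0.992012
  t = 4.5000: CF_t = 1.100000, DF = 0.890256, PV = 0.979282
  t = 5.0000: CF_t = 1.100000, DF = 0.878831, PV = 0.966714
  t = 5.5000: CF_t = 1.100000, DF = 0.867553, PV = 0.954308
  t = 6.0000: CF_t = 1.100000, DF = 0.856420, PV = 0.942062
  t = 6.5000: CF_t = 1.100000, DF = 0.845429, PV = 0.929972
  t = 7.0000: CF_t = 1.100000, DF = 0.834580, PV = 0.918038
  t = 7.5000: CF_t = 1.100000, DF = 0.823869, PV = 0.906256
  t = 8.0000: CF_t = 1.100000, DF = 0.813296, PV = 0.894626
  t = 8.5000: CF_t = 1.100000, DF = 0.802859, PV = 0.883145
  t = 9.0000: CF_t = 1.100000, DF = 0.792556, PV = 0.871812
  t = 9.5000: CF_t = 1.100000, DF = 0.782385, PV = 0.860624
  t = 10.0000: CF_t = 101.100000, DF = 0.772345, PV = 78.084035
Price P = sum_t PV_t = 96.497609
Macaulay numerator sum_t t * PV_t:
  t * PV_t at t = 0.5000: 0.542942
  t * PV_t at t = 1.0000: 1.071948
  t * PV_t at t = 1.5000: 1.587288
  t * PV_t at t = 2.0000: 2.089223
  t * PV_t at t = 2.5000: 2.578015
  t * PV_t at t = 3.0000: 3.053917
  t * PV_t at t = 3.5000: 3.517180
  t * PV_t at t = 4.0000: 3.968050
  t * PV_t at t = 4.5000: 4.406768
  t * PV_t at t = 5.0000: 4.833572
  t * PV_t at t = 5.5000: 5.248697
  t * PV_t at t = 6.0000: 5.652370
  t * PV_t at t = 6.5000: 6.044818
  t * PV_t at t = 7.0000: 6.426263
  t * PV_t at t = 7.5000: 6.796922
  t * PV_t at t = 8.0000: 7.157009
  t * PV_t at t = 8.5000: 7.506734
  t * PV_t at t = 9.0000: 7.846305
  t * PV_t at t = 9.5000: 8.175924
  t * PV_t at t = 10.0000: 780.840352
Macaulay duration D = (sum_t t * PV_t) / P = 869.344297 / 96.497609 = 9.008972


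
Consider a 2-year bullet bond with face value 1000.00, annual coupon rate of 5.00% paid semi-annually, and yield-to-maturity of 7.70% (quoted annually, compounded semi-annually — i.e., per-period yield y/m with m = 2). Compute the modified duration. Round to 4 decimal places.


Answer: Modified duration = 1.8545

Derivation:
Coupon per period c = face * coupon_rate / m = 25.000000
Periods per year m = 2; per-period yield y/m = 0.038500
Number of cashflows N = 4
Cashflows (t years, CF_t, discount factor 1/(1+y/m)^(m*t), PV):
  t = 0.5000: CF_t = 25.000000, DF = 0.962927, PV = 24.073182
  t = 1.0000: CF_t = 25.000000, DF = 0.927229, PV = 23.180725
  t = 1.5000: CF_t = 25.000000, DF = 0.892854, PV = 22.321353
  t = 2.0000: CF_t = 1025.000000, DF = 0.859754, PV = 881.247427
Price P = sum_t PV_t = 950.822686
First compute Macaulay numerator sum_t t * PV_t:
  t * PV_t at t = 0.5000: 12.036591
  t * PV_t at t = 1.0000: 23.180725
  t * PV_t at t = 1.5000: 33.482029
  t * PV_t at t = 2.0000: 1762.494854
Macaulay duration D = 1831.194198 / 950.822686 = 1.925905
Modified duration = D / (1 + y/m) = 1.925905 / (1 + 0.038500) = 1.854507


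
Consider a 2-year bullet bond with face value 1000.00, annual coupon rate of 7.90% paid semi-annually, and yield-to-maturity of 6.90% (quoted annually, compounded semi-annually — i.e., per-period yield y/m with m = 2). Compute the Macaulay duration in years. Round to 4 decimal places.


Coupon per period c = face * coupon_rate / m = 39.500000
Periods per year m = 2; per-period yield y/m = 0.034500
Number of cashflows N = 4
Cashflows (t years, CF_t, discount factor 1/(1+y/m)^(m*t), PV):
  t = 0.5000: CF_t = 39.500000, DF = 0.966651, PV = 38.182697
  t = 1.0000: CF_t = 39.500000, DF = 0.934413, PV = 36.909325
  t = 1.5000: CF_t = 39.500000, DF = 0.903251, PV = 35.678420
  t = 2.0000: CF_t = 1039.500000, DF = 0.873128, PV = 907.616774
Price P = sum_t PV_t = 1018.387216
Macaulay numerator sum_t t * PV_t:
  t * PV_t at t = 0.5000: 19.091348
  t * PV_t at t = 1.0000: 36.909325
  t * PV_t at t = 1.5000: 53.517630
  t * PV_t at t = 2.0000: 1815.233548
Macaulay duration D = (sum_t t * PV_t) / P = 1924.751851 / 1018.387216 = 1.890000

Answer: Macaulay duration = 1.8900 years


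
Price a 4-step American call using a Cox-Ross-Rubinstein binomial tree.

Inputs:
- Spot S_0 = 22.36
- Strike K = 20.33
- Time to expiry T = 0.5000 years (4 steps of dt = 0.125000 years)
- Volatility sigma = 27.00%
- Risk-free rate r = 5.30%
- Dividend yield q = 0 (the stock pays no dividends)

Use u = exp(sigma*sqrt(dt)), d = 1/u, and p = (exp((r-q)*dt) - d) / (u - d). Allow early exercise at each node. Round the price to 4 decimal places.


dt = T/N = 0.125000
u = exp(sigma*sqrt(dt)) = 1.100164; d = 1/u = 0.908955
p = (exp((r-q)*dt) - d) / (u - d) = 0.510916
Discount per step: exp(-r*dt) = 0.993397
Stock lattice S(k, i) with i counting down-moves:
  k=0: S(0,0) = 22.3600
  k=1: S(1,0) = 24.5997; S(1,1) = 20.3242
  k=2: S(2,0) = 27.0637; S(2,1) = 22.3600; S(2,2) = 18.4738
  k=3: S(3,0) = 29.7745; S(3,1) = 24.5997; S(3,2) = 20.3242; S(3,3) = 16.7919
  k=4: S(4,0) = 32.7568; S(4,1) = 27.0637; S(4,2) = 22.3600; S(4,3) = 18.4738; S(4,4) = 15.2631
Terminal payoffs V(N, i) = max(S_T - K, 0):
  V(4,0) = 12.426824; V(4,1) = 6.733677; V(4,2) = 2.030000; V(4,3) = 0.000000; V(4,4) = 0.000000
Backward induction: V(k, i) = exp(-r*dt) * [p * V(k+1, i) + (1-p) * V(k+1, i+1)]; then take max(V_cont, immediate exercise) for American.
  V(3,0) = exp(-r*dt) * [p*12.426824 + (1-p)*6.733677] = 9.578728; exercise = 9.444487; V(3,0) = max -> 9.578728
  V(3,1) = exp(-r*dt) * [p*6.733677 + (1-p)*2.030000] = 4.403912; exercise = 4.269671; V(3,1) = max -> 4.403912
  V(3,2) = exp(-r*dt) * [p*2.030000 + (1-p)*0.000000] = 1.030311; exercise = 0.000000; V(3,2) = max -> 1.030311
  V(3,3) = exp(-r*dt) * [p*0.000000 + (1-p)*0.000000] = 0.000000; exercise = 0.000000; V(3,3) = max -> 0.000000
  V(2,0) = exp(-r*dt) * [p*9.578728 + (1-p)*4.403912] = 7.001272; exercise = 6.733677; V(2,0) = max -> 7.001272
  V(2,1) = exp(-r*dt) * [p*4.403912 + (1-p)*1.030311] = 2.735754; exercise = 2.030000; V(2,1) = max -> 2.735754
  V(2,2) = exp(-r*dt) * [p*1.030311 + (1-p)*0.000000] = 0.522927; exercise = 0.000000; V(2,2) = max -> 0.522927
  V(1,0) = exp(-r*dt) * [p*7.001272 + (1-p)*2.735754] = 4.882622; exercise = 4.269671; V(1,0) = max -> 4.882622
  V(1,1) = exp(-r*dt) * [p*2.735754 + (1-p)*0.522927] = 1.642578; exercise = 0.000000; V(1,1) = max -> 1.642578
  V(0,0) = exp(-r*dt) * [p*4.882622 + (1-p)*1.642578] = 3.276192; exercise = 2.030000; V(0,0) = max -> 3.276192

Answer: Price = V(0,0) = 3.2762


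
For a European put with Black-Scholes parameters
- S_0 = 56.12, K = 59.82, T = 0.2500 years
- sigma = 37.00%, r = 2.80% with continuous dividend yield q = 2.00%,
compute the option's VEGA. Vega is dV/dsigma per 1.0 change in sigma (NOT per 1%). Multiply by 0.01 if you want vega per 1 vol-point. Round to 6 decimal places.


d1 = -0.2418124214; d2 = -0.4268124214
phi(d1) = 0.3874474095; exp(-qT) = 0.9950124792; exp(-rT) = 0.9930244429
Vega = S * exp(-qT) * phi(d1) * sqrt(T) = 56.1200 * 0.9950124792 * 0.3874474095 * 0.5000000000 = 10.817551

Answer: Vega = 10.817551


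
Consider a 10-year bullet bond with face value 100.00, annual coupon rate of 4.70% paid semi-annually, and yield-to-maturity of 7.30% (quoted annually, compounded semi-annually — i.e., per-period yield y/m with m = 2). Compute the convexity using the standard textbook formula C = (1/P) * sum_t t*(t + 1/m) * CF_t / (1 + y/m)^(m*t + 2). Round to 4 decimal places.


Coupon per period c = face * coupon_rate / m = 2.350000
Periods per year m = 2; per-period yield y/m = 0.036500
Number of cashflows N = 20
Cashflows (t years, CF_t, discount factor 1/(1+y/m)^(m*t), PV):
  t = 0.5000: CF_t = 2.350000, DF = 0.964785, PV = 2.267246
  t = 1.0000: CF_t = 2.350000, DF = 0.930811, PV = 2.187405
  t = 1.5000: CF_t = 2.350000, DF = 0.898033, PV = 2.110377
  t = 2.0000: CF_t = 2.350000, DF = 0.866409, PV = 2.036060
  t = 2.5000: CF_t = 2.350000, DF = 0.835898, PV = 1.964361
  t = 3.0000: CF_t = 2.350000, DF = 0.806462, PV = 1.895187
  t = 3.5000: CF_t = 2.350000, DF = 0.778063, PV = 1.828448
  t = 4.0000: CF_t = 2.350000, DF = 0.750664, PV = 1.764060
  t = 4.5000: CF_t = 2.350000, DF = 0.724230, PV = 1.701939
  t = 5.0000: CF_t = 2.350000, DF = 0.698726, PV = 1.642006
  t = 5.5000: CF_t = 2.350000, DF = 0.674121, PV = 1.584184
  t = 6.0000: CF_t = 2.350000, DF = 0.650382, PV = 1.528397
  t = 6.5000: CF_t = 2.350000, DF = 0.627479, PV = 1.474575
  t = 7.0000: CF_t = 2.350000, DF = 0.605382, PV = 1.422648
  t = 7.5000: CF_t = 2.350000, DF = 0.584064, PV = 1.372550
  t = 8.0000: CF_t = 2.350000, DF = 0.563496, PV = 1.324216
  t = 8.5000: CF_t = 2.350000, DF = 0.543653, PV = 1.277585
  t = 9.0000: CF_t = 2.350000, DF = 0.524508, PV = 1.232595
  t = 9.5000: CF_t = 2.350000, DF = 0.506038, PV = 1.189189
  t = 10.0000: CF_t = 102.350000, DF = 0.488218, PV = 49.969122
Price P = sum_t PV_t = 81.772151
Convexity numerator sum_t t*(t + 1/m) * CF_t / (1+y/m)^(m*t + 2):
  t = 0.5000: term = 1.055188
  t = 1.0000: term = 3.054090
  t = 1.5000: term = 5.893083
  t = 2.0000: term = 9.475934
  t = 2.5000: term = 13.713363
  t = 3.0000: term = 18.522632
  t = 3.5000: term = 23.827152
  t = 4.0000: term = 29.556112
  t = 4.5000: term = 35.644129
  t = 5.0000: term = 42.030918
  t = 5.5000: term = 48.660976
  t = 6.0000: term = 55.483287
  t = 6.5000: term = 62.451038
  t = 7.0000: term = 69.521361
  t = 7.5000: term = 76.655073
  t = 8.0000: term = 83.816449
  t = 8.5000: term = 90.972991
  t = 9.0000: term = 98.095221
  t = 9.5000: term = 105.156478
  t = 10.0000: term = 4883.738534
Convexity = (1/P) * sum = 5757.324012 / 81.772151 = 70.406904

Answer: Convexity = 70.4069


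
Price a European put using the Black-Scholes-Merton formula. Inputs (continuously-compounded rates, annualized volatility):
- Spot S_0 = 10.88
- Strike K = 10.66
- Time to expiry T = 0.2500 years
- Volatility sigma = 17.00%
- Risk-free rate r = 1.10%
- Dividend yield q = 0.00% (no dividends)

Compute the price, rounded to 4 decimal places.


Answer: Price = 0.2534

Derivation:
d1 = (ln(S/K) + (r - q + 0.5*sigma^2) * T) / (sigma * sqrt(T)) = 0.31518027
d2 = d1 - sigma * sqrt(T) = 0.23018027
exp(-rT) = 0.99725378; exp(-qT) = 1.00000000
P = K * exp(-rT) * N(-d2) - S_0 * exp(-qT) * N(-d1)
N(-d1) = 0.37631239; N(-d2) = 0.40897585
P = 10.6600 * 0.99725378 * 0.40897585 - 10.8800 * 1.00000000 * 0.37631239 = 0.2534


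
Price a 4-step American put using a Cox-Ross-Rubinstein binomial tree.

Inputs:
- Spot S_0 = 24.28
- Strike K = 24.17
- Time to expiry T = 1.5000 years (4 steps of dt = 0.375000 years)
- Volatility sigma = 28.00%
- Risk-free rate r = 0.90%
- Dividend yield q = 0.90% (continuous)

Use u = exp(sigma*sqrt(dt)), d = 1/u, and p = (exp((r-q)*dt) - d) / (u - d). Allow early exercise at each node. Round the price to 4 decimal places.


dt = T/N = 0.375000
u = exp(sigma*sqrt(dt)) = 1.187042; d = 1/u = 0.842430
p = (exp((r-q)*dt) - d) / (u - d) = 0.457239
Discount per step: exp(-r*dt) = 0.996631
Stock lattice S(k, i) with i counting down-moves:
  k=0: S(0,0) = 24.2800
  k=1: S(1,0) = 28.8214; S(1,1) = 20.4542
  k=2: S(2,0) = 34.2122; S(2,1) = 24.2800; S(2,2) = 17.2312
  k=3: S(3,0) = 40.6113; S(3,1) = 28.8214; S(3,2) = 20.4542; S(3,3) = 14.5161
  k=4: S(4,0) = 48.2073; S(4,1) = 34.2122; S(4,2) = 24.2800; S(4,3) = 17.2312; S(4,4) = 12.2288
Terminal payoffs V(N, i) = max(K - S_T, 0):
  V(4,0) = 0.000000; V(4,1) = 0.000000; V(4,2) = 0.000000; V(4,3) = 6.938753; V(4,4) = 11.941175
Backward induction: V(k, i) = exp(-r*dt) * [p * V(k+1, i) + (1-p) * V(k+1, i+1)]; then take max(V_cont, immediate exercise) for American.
  V(3,0) = exp(-r*dt) * [p*0.000000 + (1-p)*0.000000] = 0.000000; exercise = 0.000000; V(3,0) = max -> 0.000000
  V(3,1) = exp(-r*dt) * [p*0.000000 + (1-p)*0.000000] = 0.000000; exercise = 0.000000; V(3,1) = max -> 0.000000
  V(3,2) = exp(-r*dt) * [p*0.000000 + (1-p)*6.938753] = 3.753398; exercise = 3.715791; V(3,2) = max -> 3.753398
  V(3,3) = exp(-r*dt) * [p*6.938753 + (1-p)*11.941175] = 9.621348; exercise = 9.653875; V(3,3) = max -> 9.653875
  V(2,0) = exp(-r*dt) * [p*0.000000 + (1-p)*0.000000] = 0.000000; exercise = 0.000000; V(2,0) = max -> 0.000000
  V(2,1) = exp(-r*dt) * [p*0.000000 + (1-p)*3.753398] = 2.030335; exercise = 0.000000; V(2,1) = max -> 2.030335
  V(2,2) = exp(-r*dt) * [p*3.753398 + (1-p)*9.653875] = 6.932512; exercise = 6.938753; V(2,2) = max -> 6.938753
  V(1,0) = exp(-r*dt) * [p*0.000000 + (1-p)*2.030335] = 1.098275; exercise = 0.000000; V(1,0) = max -> 1.098275
  V(1,1) = exp(-r*dt) * [p*2.030335 + (1-p)*6.938753] = 4.678618; exercise = 3.715791; V(1,1) = max -> 4.678618
  V(0,0) = exp(-r*dt) * [p*1.098275 + (1-p)*4.678618] = 3.031299; exercise = 0.000000; V(0,0) = max -> 3.031299

Answer: Price = V(0,0) = 3.0313
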